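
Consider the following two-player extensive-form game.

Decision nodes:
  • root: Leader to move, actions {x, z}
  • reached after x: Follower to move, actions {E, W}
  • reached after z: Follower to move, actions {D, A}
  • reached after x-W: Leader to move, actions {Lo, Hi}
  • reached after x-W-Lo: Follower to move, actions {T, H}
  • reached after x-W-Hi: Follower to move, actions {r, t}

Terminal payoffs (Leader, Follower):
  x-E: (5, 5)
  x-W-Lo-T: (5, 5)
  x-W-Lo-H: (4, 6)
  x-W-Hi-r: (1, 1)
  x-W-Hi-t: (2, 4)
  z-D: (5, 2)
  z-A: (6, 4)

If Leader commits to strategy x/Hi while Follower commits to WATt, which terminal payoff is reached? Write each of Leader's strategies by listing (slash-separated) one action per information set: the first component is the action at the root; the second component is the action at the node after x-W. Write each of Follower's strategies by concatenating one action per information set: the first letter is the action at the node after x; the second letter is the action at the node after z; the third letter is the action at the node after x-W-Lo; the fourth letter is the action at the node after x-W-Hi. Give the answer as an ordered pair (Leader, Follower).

(2, 4)

Trace the play path from the root:
  Leader plays x
  Follower plays W at [x]
  Leader plays Hi at [x-W]
  Follower plays t at [x-W-Hi]
→ terminal payoff (2, 4).
(Follower's choice at the node after z is never reached on this path, so it doesn't affect the outcome.)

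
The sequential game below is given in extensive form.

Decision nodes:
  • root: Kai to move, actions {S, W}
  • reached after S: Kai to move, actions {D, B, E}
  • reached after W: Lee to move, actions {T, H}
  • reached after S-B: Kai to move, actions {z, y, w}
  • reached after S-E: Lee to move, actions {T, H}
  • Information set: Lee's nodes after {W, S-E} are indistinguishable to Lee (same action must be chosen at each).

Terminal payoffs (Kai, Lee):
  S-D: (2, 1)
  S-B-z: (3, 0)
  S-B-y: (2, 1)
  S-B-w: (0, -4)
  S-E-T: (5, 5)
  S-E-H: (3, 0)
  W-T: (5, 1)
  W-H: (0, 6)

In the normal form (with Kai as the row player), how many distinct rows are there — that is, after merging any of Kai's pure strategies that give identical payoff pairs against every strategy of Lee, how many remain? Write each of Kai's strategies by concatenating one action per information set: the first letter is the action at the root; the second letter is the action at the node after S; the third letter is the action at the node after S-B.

Kai has 18 pure strategies: SDz, SDy, SDw, SBz, SBy, SBw, SEz, SEy, SEw, WDz, WDy, WDw, WBz, WBy, WBw, WEz, WEy, WEw. Columns: T, H.
{SDz, SDy, SDw, SBy} → row (2,1) (2,1)
{SBz} → row (3,0) (3,0)
{SBw} → row (0,-4) (0,-4)
{SEz, SEy, SEw} → row (5,5) (3,0)
{WDz, WDy, WDw, WBz, WBy, WBw, WEz, WEy, WEw} → row (5,1) (0,6)
That's 5 distinct rows out of 18 strategies.

5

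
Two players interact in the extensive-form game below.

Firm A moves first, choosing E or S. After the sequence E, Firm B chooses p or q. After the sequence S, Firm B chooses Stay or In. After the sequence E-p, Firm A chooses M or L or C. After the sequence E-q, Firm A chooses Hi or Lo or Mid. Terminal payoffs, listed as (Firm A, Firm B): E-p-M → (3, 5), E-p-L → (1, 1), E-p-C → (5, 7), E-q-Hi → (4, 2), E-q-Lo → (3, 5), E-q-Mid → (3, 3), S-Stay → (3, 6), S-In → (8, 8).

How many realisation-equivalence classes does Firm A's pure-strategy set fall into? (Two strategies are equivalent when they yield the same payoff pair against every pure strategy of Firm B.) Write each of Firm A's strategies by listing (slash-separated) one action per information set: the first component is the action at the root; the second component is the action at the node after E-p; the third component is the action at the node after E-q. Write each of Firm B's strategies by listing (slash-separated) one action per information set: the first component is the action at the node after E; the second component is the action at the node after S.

10

Firm A has 18 pure strategies: E/M/Hi, E/M/Lo, E/M/Mid, E/L/Hi, E/L/Lo, E/L/Mid, E/C/Hi, E/C/Lo, E/C/Mid, S/M/Hi, S/M/Lo, S/M/Mid, S/L/Hi, S/L/Lo, S/L/Mid, S/C/Hi, S/C/Lo, S/C/Mid. Columns: p/Stay, p/In, q/Stay, q/In.
{E/M/Hi} → row (3,5) (3,5) (4,2) (4,2)
{E/M/Lo} → row (3,5) (3,5) (3,5) (3,5)
{E/M/Mid} → row (3,5) (3,5) (3,3) (3,3)
{E/L/Hi} → row (1,1) (1,1) (4,2) (4,2)
{E/L/Lo} → row (1,1) (1,1) (3,5) (3,5)
{E/L/Mid} → row (1,1) (1,1) (3,3) (3,3)
{E/C/Hi} → row (5,7) (5,7) (4,2) (4,2)
{E/C/Lo} → row (5,7) (5,7) (3,5) (3,5)
{E/C/Mid} → row (5,7) (5,7) (3,3) (3,3)
{S/M/Hi, S/M/Lo, S/M/Mid, S/L/Hi, S/L/Lo, S/L/Mid, S/C/Hi, S/C/Lo, S/C/Mid} → row (3,6) (8,8) (3,6) (8,8)
That's 10 distinct rows out of 18 strategies.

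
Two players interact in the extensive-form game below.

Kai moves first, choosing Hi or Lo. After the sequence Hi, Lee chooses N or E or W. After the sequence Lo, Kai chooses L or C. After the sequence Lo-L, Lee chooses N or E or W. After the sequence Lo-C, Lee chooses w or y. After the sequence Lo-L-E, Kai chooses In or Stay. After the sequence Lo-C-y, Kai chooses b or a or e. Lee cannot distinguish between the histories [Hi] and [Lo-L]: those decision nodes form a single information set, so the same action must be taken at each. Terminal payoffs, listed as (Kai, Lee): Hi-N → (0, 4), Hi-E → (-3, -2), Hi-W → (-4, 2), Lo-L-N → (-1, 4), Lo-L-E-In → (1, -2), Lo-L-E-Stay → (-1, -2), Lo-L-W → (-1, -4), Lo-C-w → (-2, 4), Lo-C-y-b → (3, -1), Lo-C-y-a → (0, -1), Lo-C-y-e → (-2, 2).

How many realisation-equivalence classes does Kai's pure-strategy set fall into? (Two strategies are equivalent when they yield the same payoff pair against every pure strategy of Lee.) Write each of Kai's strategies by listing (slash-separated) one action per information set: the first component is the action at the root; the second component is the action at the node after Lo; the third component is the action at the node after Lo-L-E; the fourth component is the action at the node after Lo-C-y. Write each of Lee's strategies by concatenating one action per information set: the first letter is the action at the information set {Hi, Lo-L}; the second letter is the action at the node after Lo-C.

6

Kai has 24 pure strategies: Hi/L/In/b, Hi/L/In/a, Hi/L/In/e, Hi/L/Stay/b, Hi/L/Stay/a, Hi/L/Stay/e, Hi/C/In/b, Hi/C/In/a, Hi/C/In/e, Hi/C/Stay/b, Hi/C/Stay/a, Hi/C/Stay/e, Lo/L/In/b, Lo/L/In/a, Lo/L/In/e, Lo/L/Stay/b, Lo/L/Stay/a, Lo/L/Stay/e, Lo/C/In/b, Lo/C/In/a, Lo/C/In/e, Lo/C/Stay/b, Lo/C/Stay/a, Lo/C/Stay/e. Columns: Nw, Ny, Ew, Ey, Ww, Wy.
{Hi/L/In/b, Hi/L/In/a, Hi/L/In/e, Hi/L/Stay/b, Hi/L/Stay/a, Hi/L/Stay/e, Hi/C/In/b, Hi/C/In/a, Hi/C/In/e, Hi/C/Stay/b, Hi/C/Stay/a, Hi/C/Stay/e} → row (0,4) (0,4) (-3,-2) (-3,-2) (-4,2) (-4,2)
{Lo/L/In/b, Lo/L/In/a, Lo/L/In/e} → row (-1,4) (-1,4) (1,-2) (1,-2) (-1,-4) (-1,-4)
{Lo/L/Stay/b, Lo/L/Stay/a, Lo/L/Stay/e} → row (-1,4) (-1,4) (-1,-2) (-1,-2) (-1,-4) (-1,-4)
{Lo/C/In/b, Lo/C/Stay/b} → row (-2,4) (3,-1) (-2,4) (3,-1) (-2,4) (3,-1)
{Lo/C/In/a, Lo/C/Stay/a} → row (-2,4) (0,-1) (-2,4) (0,-1) (-2,4) (0,-1)
{Lo/C/In/e, Lo/C/Stay/e} → row (-2,4) (-2,2) (-2,4) (-2,2) (-2,4) (-2,2)
That's 6 distinct rows out of 24 strategies.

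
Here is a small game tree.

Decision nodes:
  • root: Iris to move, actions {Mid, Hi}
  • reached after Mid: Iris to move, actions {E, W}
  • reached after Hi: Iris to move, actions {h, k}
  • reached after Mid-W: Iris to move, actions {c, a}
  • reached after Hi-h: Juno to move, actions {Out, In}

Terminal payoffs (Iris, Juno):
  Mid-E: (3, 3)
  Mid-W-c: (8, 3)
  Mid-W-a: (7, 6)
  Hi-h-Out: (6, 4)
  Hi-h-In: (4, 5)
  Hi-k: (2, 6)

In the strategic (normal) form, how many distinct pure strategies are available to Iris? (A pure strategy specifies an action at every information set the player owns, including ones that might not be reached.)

Iris owns the root with actions {Mid, Hi} — two choices.
Iris owns the node after Mid with actions {E, W} — two choices.
Iris owns the node after Hi with actions {h, k} — two choices.
Iris owns the node after Mid-W with actions {c, a} — two choices.
A pure strategy fixes one action at each information set independently, so the count is the product 2 × 2 × 2 × 2 = 16.

16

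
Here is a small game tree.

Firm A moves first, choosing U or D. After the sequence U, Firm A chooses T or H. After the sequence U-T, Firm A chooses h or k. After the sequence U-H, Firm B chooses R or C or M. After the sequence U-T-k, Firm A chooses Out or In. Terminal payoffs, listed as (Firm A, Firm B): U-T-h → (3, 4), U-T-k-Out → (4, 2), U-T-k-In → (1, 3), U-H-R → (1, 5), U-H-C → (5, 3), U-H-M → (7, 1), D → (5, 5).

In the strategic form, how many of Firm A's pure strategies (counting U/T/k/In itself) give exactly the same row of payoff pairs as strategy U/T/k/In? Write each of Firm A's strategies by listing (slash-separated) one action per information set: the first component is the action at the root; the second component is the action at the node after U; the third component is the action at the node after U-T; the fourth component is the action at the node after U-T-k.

1

Row for U/T/k/In (columns R, C, M): (1,3) (1,3) (1,3).
Every one of Firm A's information sets is on the play path for some reply by Firm B when Firm A follows U/T/k/In.
Changing the action at any of them therefore changes at least one column, so only U/T/k/In itself gives this row.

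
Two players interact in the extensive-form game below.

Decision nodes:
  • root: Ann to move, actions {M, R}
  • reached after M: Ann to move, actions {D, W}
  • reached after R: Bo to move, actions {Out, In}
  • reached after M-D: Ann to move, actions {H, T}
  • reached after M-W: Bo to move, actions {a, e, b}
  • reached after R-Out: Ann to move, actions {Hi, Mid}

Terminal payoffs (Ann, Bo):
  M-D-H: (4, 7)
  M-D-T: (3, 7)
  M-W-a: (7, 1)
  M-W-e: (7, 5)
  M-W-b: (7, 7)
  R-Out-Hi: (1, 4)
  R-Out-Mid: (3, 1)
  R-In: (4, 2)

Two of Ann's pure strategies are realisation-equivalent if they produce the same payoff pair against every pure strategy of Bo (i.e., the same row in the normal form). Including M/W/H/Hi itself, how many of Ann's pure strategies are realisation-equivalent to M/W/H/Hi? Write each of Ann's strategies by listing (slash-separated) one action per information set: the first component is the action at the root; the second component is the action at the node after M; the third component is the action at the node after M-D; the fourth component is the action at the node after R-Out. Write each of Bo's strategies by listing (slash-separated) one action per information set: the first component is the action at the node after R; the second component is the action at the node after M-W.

Row for M/W/H/Hi (columns Out/a, Out/e, Out/b, In/a, In/e, In/b): (7,1) (7,5) (7,7) (7,1) (7,5) (7,7).
Under M/W/H/Hi, Ann's choice at the node after M-D and at the node after R-Out can never be reached regardless of what Bo does, so varying those choices leaves every outcome unchanged.
Holding the reachable choices fixed and varying the unreachable ones freely already gives 2 × 2 = 4 equivalent strategies.
No other strategy reproduces this row, so those 4 are the full class: M/W/H/Hi, M/W/H/Mid, M/W/T/Hi, M/W/T/Mid.

4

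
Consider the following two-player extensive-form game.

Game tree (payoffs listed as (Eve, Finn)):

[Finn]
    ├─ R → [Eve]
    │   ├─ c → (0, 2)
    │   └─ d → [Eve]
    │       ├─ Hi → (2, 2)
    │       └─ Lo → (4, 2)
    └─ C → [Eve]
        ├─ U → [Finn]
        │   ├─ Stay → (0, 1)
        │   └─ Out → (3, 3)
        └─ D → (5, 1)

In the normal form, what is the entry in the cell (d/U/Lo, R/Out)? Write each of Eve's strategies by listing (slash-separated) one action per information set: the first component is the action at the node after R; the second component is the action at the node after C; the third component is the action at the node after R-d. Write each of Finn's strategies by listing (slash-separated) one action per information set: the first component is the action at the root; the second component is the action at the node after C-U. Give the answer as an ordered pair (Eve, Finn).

Trace the play path from the root:
  Finn plays R
  Eve plays d at [R]
  Eve plays Lo at [R-d]
→ terminal payoff (4, 2).
(Eve's choice at the node after C is never reached on this path, so it doesn't affect the outcome.)

(4, 2)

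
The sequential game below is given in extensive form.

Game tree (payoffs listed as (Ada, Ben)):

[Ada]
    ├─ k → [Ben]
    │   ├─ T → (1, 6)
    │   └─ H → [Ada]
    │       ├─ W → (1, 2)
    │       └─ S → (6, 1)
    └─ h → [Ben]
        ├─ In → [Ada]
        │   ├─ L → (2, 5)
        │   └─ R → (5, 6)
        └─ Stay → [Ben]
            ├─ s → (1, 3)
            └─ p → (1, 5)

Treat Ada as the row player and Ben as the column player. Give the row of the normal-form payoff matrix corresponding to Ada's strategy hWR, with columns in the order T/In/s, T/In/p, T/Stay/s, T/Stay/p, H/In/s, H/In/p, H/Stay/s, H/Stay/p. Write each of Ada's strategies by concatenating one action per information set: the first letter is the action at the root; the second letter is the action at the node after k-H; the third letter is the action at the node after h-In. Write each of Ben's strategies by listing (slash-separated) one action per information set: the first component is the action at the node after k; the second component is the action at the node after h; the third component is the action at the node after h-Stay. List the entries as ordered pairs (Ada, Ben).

vs T/In/s: Ada plays h → Ben plays In at [h] → Ada plays R at [h-In] → (5, 6)
vs T/In/p: Ada plays h → Ben plays In at [h] → Ada plays R at [h-In] → (5, 6)
vs T/Stay/s: Ada plays h → Ben plays Stay at [h] → Ben plays s at [h-Stay] → (1, 3)
vs T/Stay/p: Ada plays h → Ben plays Stay at [h] → Ben plays p at [h-Stay] → (1, 5)
vs H/In/s: Ada plays h → Ben plays In at [h] → Ada plays R at [h-In] → (5, 6)
vs H/In/p: Ada plays h → Ben plays In at [h] → Ada plays R at [h-In] → (5, 6)
vs H/Stay/s: Ada plays h → Ben plays Stay at [h] → Ben plays s at [h-Stay] → (1, 3)
vs H/Stay/p: Ada plays h → Ben plays Stay at [h] → Ben plays p at [h-Stay] → (1, 5)

(5,6) (5,6) (1,3) (1,5) (5,6) (5,6) (1,3) (1,5)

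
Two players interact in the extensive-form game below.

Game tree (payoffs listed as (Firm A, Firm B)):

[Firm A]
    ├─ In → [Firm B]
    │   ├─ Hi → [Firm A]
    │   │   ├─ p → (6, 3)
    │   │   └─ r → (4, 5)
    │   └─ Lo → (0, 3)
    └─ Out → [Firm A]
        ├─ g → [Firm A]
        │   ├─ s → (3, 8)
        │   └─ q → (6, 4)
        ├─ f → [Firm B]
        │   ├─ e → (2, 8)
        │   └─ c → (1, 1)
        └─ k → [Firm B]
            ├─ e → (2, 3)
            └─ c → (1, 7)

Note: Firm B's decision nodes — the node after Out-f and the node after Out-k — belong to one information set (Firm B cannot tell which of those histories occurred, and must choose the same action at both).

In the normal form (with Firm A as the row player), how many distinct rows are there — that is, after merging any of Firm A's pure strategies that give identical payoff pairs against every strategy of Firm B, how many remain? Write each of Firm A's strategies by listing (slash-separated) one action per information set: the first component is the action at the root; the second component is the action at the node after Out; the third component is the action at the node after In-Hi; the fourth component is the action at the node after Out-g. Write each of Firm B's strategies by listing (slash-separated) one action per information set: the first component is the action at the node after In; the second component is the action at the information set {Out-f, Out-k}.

6

Firm A has 24 pure strategies: In/g/p/s, In/g/p/q, In/g/r/s, In/g/r/q, In/f/p/s, In/f/p/q, In/f/r/s, In/f/r/q, In/k/p/s, In/k/p/q, In/k/r/s, In/k/r/q, Out/g/p/s, Out/g/p/q, Out/g/r/s, Out/g/r/q, Out/f/p/s, Out/f/p/q, Out/f/r/s, Out/f/r/q, Out/k/p/s, Out/k/p/q, Out/k/r/s, Out/k/r/q. Columns: Hi/e, Hi/c, Lo/e, Lo/c.
{In/g/p/s, In/g/p/q, In/f/p/s, In/f/p/q, In/k/p/s, In/k/p/q} → row (6,3) (6,3) (0,3) (0,3)
{In/g/r/s, In/g/r/q, In/f/r/s, In/f/r/q, In/k/r/s, In/k/r/q} → row (4,5) (4,5) (0,3) (0,3)
{Out/g/p/s, Out/g/r/s} → row (3,8) (3,8) (3,8) (3,8)
{Out/g/p/q, Out/g/r/q} → row (6,4) (6,4) (6,4) (6,4)
{Out/f/p/s, Out/f/p/q, Out/f/r/s, Out/f/r/q} → row (2,8) (1,1) (2,8) (1,1)
{Out/k/p/s, Out/k/p/q, Out/k/r/s, Out/k/r/q} → row (2,3) (1,7) (2,3) (1,7)
That's 6 distinct rows out of 24 strategies.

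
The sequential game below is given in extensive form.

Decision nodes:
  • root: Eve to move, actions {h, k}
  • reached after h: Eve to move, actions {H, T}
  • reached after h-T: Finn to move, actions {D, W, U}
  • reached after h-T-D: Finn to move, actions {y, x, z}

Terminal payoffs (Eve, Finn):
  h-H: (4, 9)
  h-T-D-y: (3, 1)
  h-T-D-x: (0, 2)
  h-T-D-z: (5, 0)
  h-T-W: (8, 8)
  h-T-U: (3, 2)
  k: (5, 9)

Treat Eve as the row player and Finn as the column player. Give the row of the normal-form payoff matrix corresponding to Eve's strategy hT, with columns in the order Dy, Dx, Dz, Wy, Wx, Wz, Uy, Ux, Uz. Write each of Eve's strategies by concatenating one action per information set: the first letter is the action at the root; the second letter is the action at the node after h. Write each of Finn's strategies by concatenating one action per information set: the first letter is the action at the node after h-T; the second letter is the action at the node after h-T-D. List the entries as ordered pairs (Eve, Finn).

vs Dy: Eve plays h → Eve plays T at [h] → Finn plays D at [h-T] → Finn plays y at [h-T-D] → (3, 1)
vs Dx: Eve plays h → Eve plays T at [h] → Finn plays D at [h-T] → Finn plays x at [h-T-D] → (0, 2)
vs Dz: Eve plays h → Eve plays T at [h] → Finn plays D at [h-T] → Finn plays z at [h-T-D] → (5, 0)
vs Wy: Eve plays h → Eve plays T at [h] → Finn plays W at [h-T] → (8, 8)
vs Wx: Eve plays h → Eve plays T at [h] → Finn plays W at [h-T] → (8, 8)
vs Wz: Eve plays h → Eve plays T at [h] → Finn plays W at [h-T] → (8, 8)
vs Uy: Eve plays h → Eve plays T at [h] → Finn plays U at [h-T] → (3, 2)
vs Ux: Eve plays h → Eve plays T at [h] → Finn plays U at [h-T] → (3, 2)
vs Uz: Eve plays h → Eve plays T at [h] → Finn plays U at [h-T] → (3, 2)

(3,1) (0,2) (5,0) (8,8) (8,8) (8,8) (3,2) (3,2) (3,2)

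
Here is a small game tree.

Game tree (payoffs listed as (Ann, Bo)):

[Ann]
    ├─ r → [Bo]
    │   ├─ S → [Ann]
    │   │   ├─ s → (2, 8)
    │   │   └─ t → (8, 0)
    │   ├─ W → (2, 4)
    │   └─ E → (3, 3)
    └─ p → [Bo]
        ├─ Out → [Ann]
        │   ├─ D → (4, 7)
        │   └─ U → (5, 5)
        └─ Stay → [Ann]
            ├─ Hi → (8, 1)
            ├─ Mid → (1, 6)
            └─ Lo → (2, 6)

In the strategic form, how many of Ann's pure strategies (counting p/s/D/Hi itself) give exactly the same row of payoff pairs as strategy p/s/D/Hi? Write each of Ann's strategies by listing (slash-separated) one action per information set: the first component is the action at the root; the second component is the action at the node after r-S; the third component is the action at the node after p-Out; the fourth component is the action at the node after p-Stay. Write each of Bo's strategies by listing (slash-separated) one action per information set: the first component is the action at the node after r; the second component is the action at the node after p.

Row for p/s/D/Hi (columns S/Out, S/Stay, W/Out, W/Stay, E/Out, E/Stay): (4,7) (8,1) (4,7) (8,1) (4,7) (8,1).
Under p/s/D/Hi, Ann's choice at the node after r-S can never be reached regardless of what Bo does, so varying those choices leaves every outcome unchanged.
Holding the reachable choices fixed and varying the unreachable one freely already gives 2 equivalent strategies.
No other strategy reproduces this row, so those 2 are the full class: p/s/D/Hi, p/t/D/Hi.

2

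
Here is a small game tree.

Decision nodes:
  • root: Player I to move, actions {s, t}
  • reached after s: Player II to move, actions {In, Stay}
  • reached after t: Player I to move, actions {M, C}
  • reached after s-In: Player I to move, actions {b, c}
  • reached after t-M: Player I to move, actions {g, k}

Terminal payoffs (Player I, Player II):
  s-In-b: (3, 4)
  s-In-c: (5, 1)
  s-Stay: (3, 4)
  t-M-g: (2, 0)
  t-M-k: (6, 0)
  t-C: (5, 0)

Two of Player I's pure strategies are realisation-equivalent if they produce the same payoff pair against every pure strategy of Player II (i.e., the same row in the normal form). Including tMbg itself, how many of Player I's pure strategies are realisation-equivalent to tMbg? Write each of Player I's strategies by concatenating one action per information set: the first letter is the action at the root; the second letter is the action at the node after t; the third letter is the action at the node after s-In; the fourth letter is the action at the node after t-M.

2

Row for tMbg (columns In, Stay): (2,0) (2,0).
Under tMbg, Player I's choice at the node after s-In can never be reached regardless of what Player II does, so varying those choices leaves every outcome unchanged.
Holding the reachable choices fixed and varying the unreachable one freely already gives 2 equivalent strategies.
No other strategy reproduces this row, so those 2 are the full class: tMbg, tMcg.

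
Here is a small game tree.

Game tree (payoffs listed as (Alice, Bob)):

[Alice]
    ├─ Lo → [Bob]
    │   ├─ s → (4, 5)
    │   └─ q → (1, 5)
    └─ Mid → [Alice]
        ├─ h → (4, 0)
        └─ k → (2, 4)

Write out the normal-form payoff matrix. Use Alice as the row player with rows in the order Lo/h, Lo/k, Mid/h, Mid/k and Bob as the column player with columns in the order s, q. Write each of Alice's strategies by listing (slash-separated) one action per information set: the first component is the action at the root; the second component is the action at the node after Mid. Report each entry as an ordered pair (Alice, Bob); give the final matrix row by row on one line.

             s        q
 Lo/h    (4,5)    (1,5)
 Lo/k    (4,5)    (1,5)
Mid/h    (4,0)    (4,0)
Mid/k    (2,4)    (2,4)

Lo/h: (4,5) (1,5) | Lo/k: (4,5) (1,5) | Mid/h: (4,0) (4,0) | Mid/k: (2,4) (2,4)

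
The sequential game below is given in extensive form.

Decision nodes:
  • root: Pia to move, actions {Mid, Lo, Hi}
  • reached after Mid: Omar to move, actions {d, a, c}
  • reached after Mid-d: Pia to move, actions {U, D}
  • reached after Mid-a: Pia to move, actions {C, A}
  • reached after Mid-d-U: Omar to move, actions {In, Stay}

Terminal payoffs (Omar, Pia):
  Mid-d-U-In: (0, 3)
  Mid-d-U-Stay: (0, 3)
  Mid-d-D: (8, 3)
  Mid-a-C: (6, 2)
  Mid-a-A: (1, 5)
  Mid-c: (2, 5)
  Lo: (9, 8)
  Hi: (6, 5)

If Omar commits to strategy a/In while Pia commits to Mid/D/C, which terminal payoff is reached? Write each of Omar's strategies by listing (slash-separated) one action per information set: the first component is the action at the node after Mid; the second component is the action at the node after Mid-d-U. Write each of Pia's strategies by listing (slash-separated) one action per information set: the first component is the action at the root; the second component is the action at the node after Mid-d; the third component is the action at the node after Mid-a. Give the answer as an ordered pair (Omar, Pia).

Trace the play path from the root:
  Pia plays Mid
  Omar plays a at [Mid]
  Pia plays C at [Mid-a]
→ terminal payoff (6, 2).
(Omar's choice at the node after Mid-d-U is never reached on this path, so it doesn't affect the outcome.)

(6, 2)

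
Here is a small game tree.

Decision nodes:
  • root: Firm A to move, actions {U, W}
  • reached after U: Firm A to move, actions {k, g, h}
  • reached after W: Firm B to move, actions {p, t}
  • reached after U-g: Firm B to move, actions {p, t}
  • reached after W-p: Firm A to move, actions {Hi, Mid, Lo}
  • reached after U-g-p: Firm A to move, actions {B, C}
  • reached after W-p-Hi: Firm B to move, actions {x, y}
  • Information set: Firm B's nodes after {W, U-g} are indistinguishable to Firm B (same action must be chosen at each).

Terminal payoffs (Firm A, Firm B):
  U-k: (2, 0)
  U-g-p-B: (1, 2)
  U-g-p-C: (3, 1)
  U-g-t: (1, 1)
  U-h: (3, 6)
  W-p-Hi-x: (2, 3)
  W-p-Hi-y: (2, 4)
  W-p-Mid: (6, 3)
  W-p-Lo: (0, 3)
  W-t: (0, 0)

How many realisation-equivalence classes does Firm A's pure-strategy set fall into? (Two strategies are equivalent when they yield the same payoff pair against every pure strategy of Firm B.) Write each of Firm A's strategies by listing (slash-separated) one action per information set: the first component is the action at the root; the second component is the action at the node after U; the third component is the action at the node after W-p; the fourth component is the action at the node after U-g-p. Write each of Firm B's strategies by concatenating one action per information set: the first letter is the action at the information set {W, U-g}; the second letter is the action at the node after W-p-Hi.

Firm A has 36 pure strategies: U/k/Hi/B, U/k/Hi/C, U/k/Mid/B, U/k/Mid/C, U/k/Lo/B, U/k/Lo/C, U/g/Hi/B, U/g/Hi/C, U/g/Mid/B, U/g/Mid/C, U/g/Lo/B, U/g/Lo/C, U/h/Hi/B, U/h/Hi/C, U/h/Mid/B, U/h/Mid/C, U/h/Lo/B, U/h/Lo/C, W/k/Hi/B, W/k/Hi/C, W/k/Mid/B, W/k/Mid/C, W/k/Lo/B, W/k/Lo/C, W/g/Hi/B, W/g/Hi/C, W/g/Mid/B, W/g/Mid/C, W/g/Lo/B, W/g/Lo/C, W/h/Hi/B, W/h/Hi/C, W/h/Mid/B, W/h/Mid/C, W/h/Lo/B, W/h/Lo/C. Columns: px, py, tx, ty.
{U/k/Hi/B, U/k/Hi/C, U/k/Mid/B, U/k/Mid/C, U/k/Lo/B, U/k/Lo/C} → row (2,0) (2,0) (2,0) (2,0)
{U/g/Hi/B, U/g/Mid/B, U/g/Lo/B} → row (1,2) (1,2) (1,1) (1,1)
{U/g/Hi/C, U/g/Mid/C, U/g/Lo/C} → row (3,1) (3,1) (1,1) (1,1)
{U/h/Hi/B, U/h/Hi/C, U/h/Mid/B, U/h/Mid/C, U/h/Lo/B, U/h/Lo/C} → row (3,6) (3,6) (3,6) (3,6)
{W/k/Hi/B, W/k/Hi/C, W/g/Hi/B, W/g/Hi/C, W/h/Hi/B, W/h/Hi/C} → row (2,3) (2,4) (0,0) (0,0)
{W/k/Mid/B, W/k/Mid/C, W/g/Mid/B, W/g/Mid/C, W/h/Mid/B, W/h/Mid/C} → row (6,3) (6,3) (0,0) (0,0)
{W/k/Lo/B, W/k/Lo/C, W/g/Lo/B, W/g/Lo/C, W/h/Lo/B, W/h/Lo/C} → row (0,3) (0,3) (0,0) (0,0)
That's 7 distinct rows out of 36 strategies.

7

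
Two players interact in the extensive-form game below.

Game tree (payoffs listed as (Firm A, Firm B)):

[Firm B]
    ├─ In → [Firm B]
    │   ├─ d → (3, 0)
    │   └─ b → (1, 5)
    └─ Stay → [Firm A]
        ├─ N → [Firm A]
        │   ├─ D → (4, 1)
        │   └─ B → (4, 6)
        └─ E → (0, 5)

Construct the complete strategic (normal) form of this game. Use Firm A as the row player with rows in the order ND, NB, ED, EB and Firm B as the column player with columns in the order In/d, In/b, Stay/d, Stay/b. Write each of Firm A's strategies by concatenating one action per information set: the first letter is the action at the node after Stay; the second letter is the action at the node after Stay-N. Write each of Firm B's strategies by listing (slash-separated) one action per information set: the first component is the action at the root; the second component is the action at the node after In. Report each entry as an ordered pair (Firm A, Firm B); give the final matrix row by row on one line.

ND: (3,0) (1,5) (4,1) (4,1) | NB: (3,0) (1,5) (4,6) (4,6) | ED: (3,0) (1,5) (0,5) (0,5) | EB: (3,0) (1,5) (0,5) (0,5)

Row ND: In/d→(3,0), In/b→(1,5), Stay/d→(4,1), Stay/b→(4,1)
Row NB: In/d→(3,0), In/b→(1,5), Stay/d→(4,6), Stay/b→(4,6)
Row ED: In/d→(3,0), In/b→(1,5), Stay/d→(0,5), Stay/b→(0,5)
Row EB: In/d→(3,0), In/b→(1,5), Stay/d→(0,5), Stay/b→(0,5)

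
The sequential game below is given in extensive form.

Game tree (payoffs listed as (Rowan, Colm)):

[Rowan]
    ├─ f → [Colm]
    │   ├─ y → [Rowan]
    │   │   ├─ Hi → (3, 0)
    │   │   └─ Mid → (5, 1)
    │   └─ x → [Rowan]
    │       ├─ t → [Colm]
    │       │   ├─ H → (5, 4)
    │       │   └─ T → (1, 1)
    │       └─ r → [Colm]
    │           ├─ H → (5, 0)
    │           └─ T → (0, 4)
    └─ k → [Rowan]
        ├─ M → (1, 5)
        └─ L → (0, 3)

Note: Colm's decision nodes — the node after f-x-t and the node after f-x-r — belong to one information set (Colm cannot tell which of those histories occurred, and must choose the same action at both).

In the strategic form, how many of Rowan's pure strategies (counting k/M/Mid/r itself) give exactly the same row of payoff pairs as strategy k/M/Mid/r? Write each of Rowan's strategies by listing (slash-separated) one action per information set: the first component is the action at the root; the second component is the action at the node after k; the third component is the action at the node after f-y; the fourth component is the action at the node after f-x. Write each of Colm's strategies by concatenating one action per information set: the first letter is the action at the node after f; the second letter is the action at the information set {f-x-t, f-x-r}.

Row for k/M/Mid/r (columns yH, yT, xH, xT): (1,5) (1,5) (1,5) (1,5).
Under k/M/Mid/r, Rowan's choice at the node after f-y and at the node after f-x can never be reached regardless of what Colm does, so varying those choices leaves every outcome unchanged.
Holding the reachable choices fixed and varying the unreachable ones freely already gives 2 × 2 = 4 equivalent strategies.
No other strategy reproduces this row, so those 4 are the full class: k/M/Hi/t, k/M/Hi/r, k/M/Mid/t, k/M/Mid/r.

4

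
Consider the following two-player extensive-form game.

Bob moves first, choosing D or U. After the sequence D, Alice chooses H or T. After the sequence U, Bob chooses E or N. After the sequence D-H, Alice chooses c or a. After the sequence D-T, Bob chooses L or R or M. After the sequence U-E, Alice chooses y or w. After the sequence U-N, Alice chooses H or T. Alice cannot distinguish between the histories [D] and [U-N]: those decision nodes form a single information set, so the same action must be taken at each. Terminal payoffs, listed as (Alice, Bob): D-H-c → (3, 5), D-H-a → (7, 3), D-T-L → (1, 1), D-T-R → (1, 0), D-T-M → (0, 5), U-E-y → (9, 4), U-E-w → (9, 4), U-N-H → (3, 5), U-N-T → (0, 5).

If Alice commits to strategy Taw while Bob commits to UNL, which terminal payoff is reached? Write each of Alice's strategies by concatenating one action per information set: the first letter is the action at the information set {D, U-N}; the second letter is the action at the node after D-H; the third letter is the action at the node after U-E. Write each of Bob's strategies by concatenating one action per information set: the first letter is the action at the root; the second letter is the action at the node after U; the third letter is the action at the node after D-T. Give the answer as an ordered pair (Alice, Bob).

Trace the play path from the root:
  Bob plays U
  Bob plays N at [U]
  Alice plays T at [U-N]
→ terminal payoff (0, 5).
(Alice's choice at the node after D-H is never reached on this path, so it doesn't affect the outcome.)

(0, 5)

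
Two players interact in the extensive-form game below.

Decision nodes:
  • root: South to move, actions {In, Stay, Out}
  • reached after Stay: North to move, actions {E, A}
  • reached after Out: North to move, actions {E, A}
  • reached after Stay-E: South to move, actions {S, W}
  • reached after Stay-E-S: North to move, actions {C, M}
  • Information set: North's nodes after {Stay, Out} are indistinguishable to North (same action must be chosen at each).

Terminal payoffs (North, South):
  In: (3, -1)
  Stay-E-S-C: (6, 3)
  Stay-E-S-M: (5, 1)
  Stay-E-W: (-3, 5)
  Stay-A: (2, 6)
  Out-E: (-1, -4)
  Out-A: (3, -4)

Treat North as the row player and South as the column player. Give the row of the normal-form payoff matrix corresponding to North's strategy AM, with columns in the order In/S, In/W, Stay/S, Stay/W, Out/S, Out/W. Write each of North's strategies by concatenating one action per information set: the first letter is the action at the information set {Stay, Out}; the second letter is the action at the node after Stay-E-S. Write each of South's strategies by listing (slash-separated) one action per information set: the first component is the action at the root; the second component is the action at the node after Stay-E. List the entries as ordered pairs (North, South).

(3,-1) (3,-1) (2,6) (2,6) (3,-4) (3,-4)

vs In/S: South plays In → (3, -1)
vs In/W: South plays In → (3, -1)
vs Stay/S: South plays Stay → North plays A at [Stay] → (2, 6)
vs Stay/W: South plays Stay → North plays A at [Stay] → (2, 6)
vs Out/S: South plays Out → North plays A at [Out] → (3, -4)
vs Out/W: South plays Out → North plays A at [Out] → (3, -4)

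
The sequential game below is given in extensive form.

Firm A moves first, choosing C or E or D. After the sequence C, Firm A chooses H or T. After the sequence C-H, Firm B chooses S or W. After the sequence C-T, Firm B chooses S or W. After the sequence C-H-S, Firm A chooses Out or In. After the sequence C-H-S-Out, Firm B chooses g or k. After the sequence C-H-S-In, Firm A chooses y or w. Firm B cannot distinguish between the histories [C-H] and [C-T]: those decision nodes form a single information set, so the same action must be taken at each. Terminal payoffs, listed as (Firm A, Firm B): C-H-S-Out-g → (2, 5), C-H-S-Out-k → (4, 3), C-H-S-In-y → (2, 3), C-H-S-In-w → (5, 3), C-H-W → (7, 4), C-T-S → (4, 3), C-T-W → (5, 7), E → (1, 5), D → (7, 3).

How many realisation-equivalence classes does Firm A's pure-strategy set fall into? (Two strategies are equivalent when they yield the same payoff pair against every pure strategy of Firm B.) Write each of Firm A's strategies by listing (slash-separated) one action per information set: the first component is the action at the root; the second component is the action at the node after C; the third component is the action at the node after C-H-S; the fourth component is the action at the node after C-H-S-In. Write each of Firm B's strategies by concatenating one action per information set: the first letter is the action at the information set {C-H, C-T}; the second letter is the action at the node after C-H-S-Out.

6

Firm A has 24 pure strategies: C/H/Out/y, C/H/Out/w, C/H/In/y, C/H/In/w, C/T/Out/y, C/T/Out/w, C/T/In/y, C/T/In/w, E/H/Out/y, E/H/Out/w, E/H/In/y, E/H/In/w, E/T/Out/y, E/T/Out/w, E/T/In/y, E/T/In/w, D/H/Out/y, D/H/Out/w, D/H/In/y, D/H/In/w, D/T/Out/y, D/T/Out/w, D/T/In/y, D/T/In/w. Columns: Sg, Sk, Wg, Wk.
{C/H/Out/y, C/H/Out/w} → row (2,5) (4,3) (7,4) (7,4)
{C/H/In/y} → row (2,3) (2,3) (7,4) (7,4)
{C/H/In/w} → row (5,3) (5,3) (7,4) (7,4)
{C/T/Out/y, C/T/Out/w, C/T/In/y, C/T/In/w} → row (4,3) (4,3) (5,7) (5,7)
{E/H/Out/y, E/H/Out/w, E/H/In/y, E/H/In/w, E/T/Out/y, E/T/Out/w, E/T/In/y, E/T/In/w} → row (1,5) (1,5) (1,5) (1,5)
{D/H/Out/y, D/H/Out/w, D/H/In/y, D/H/In/w, D/T/Out/y, D/T/Out/w, D/T/In/y, D/T/In/w} → row (7,3) (7,3) (7,3) (7,3)
That's 6 distinct rows out of 24 strategies.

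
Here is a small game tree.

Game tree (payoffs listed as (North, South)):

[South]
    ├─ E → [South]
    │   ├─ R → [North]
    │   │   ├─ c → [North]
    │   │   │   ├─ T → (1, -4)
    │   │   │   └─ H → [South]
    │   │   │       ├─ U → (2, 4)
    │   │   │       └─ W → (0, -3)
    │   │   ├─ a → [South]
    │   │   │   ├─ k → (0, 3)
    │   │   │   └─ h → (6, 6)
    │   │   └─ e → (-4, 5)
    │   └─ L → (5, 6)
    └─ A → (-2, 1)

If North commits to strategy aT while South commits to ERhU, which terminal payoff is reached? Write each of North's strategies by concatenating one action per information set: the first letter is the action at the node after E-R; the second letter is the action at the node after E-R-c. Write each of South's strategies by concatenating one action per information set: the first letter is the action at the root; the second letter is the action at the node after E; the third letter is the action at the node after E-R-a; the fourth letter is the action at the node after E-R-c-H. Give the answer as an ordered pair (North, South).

(6, 6)

Trace the play path from the root:
  South plays E
  South plays R at [E]
  North plays a at [E-R]
  South plays h at [E-R-a]
→ terminal payoff (6, 6).
(North's choice at the node after E-R-c is never reached on this path, so it doesn't affect the outcome.)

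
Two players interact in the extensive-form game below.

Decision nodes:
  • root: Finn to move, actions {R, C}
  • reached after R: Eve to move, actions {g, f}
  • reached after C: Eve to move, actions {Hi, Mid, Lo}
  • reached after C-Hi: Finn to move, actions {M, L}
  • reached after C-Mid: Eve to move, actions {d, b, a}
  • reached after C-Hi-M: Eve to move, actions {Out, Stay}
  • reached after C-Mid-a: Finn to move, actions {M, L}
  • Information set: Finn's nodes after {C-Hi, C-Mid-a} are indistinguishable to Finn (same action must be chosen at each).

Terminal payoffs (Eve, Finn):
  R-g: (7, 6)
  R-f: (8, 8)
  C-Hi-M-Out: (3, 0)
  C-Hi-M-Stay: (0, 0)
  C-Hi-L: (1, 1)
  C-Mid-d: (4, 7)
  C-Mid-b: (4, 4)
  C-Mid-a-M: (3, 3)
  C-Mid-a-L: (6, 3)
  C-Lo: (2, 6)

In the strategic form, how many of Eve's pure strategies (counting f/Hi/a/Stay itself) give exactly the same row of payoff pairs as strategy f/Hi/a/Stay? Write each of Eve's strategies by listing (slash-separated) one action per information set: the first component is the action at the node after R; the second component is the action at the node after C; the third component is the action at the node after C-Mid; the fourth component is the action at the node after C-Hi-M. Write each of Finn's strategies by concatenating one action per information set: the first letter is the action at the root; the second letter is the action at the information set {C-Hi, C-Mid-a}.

3

Row for f/Hi/a/Stay (columns RM, RL, CM, CL): (8,8) (8,8) (0,0) (1,1).
Under f/Hi/a/Stay, Eve's choice at the node after C-Mid can never be reached regardless of what Finn does, so varying those choices leaves every outcome unchanged.
Holding the reachable choices fixed and varying the unreachable one freely already gives 3 equivalent strategies.
No other strategy reproduces this row, so those 3 are the full class: f/Hi/d/Stay, f/Hi/b/Stay, f/Hi/a/Stay.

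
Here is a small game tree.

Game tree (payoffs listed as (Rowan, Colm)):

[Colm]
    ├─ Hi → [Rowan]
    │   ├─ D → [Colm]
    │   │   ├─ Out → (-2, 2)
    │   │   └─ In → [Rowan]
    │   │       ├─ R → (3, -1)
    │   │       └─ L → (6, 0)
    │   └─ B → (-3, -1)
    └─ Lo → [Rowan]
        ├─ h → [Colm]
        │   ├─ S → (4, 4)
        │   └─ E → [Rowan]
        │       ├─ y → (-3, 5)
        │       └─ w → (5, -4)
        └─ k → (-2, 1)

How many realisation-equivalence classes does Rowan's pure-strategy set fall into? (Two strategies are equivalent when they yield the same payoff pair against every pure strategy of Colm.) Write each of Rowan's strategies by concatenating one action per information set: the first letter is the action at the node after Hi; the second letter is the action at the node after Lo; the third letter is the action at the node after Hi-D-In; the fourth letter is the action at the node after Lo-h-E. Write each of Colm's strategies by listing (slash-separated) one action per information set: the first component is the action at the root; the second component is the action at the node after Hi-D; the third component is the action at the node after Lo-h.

Rowan has 16 pure strategies: DhRy, DhRw, DhLy, DhLw, DkRy, DkRw, DkLy, DkLw, BhRy, BhRw, BhLy, BhLw, BkRy, BkRw, BkLy, BkLw. Columns: Hi/Out/S, Hi/Out/E, Hi/In/S, Hi/In/E, Lo/Out/S, Lo/Out/E, Lo/In/S, Lo/In/E.
{DhRy} → row (-2,2) (-2,2) (3,-1) (3,-1) (4,4) (-3,5) (4,4) (-3,5)
{DhRw} → row (-2,2) (-2,2) (3,-1) (3,-1) (4,4) (5,-4) (4,4) (5,-4)
{DhLy} → row (-2,2) (-2,2) (6,0) (6,0) (4,4) (-3,5) (4,4) (-3,5)
{DhLw} → row (-2,2) (-2,2) (6,0) (6,0) (4,4) (5,-4) (4,4) (5,-4)
{DkRy, DkRw} → row (-2,2) (-2,2) (3,-1) (3,-1) (-2,1) (-2,1) (-2,1) (-2,1)
{DkLy, DkLw} → row (-2,2) (-2,2) (6,0) (6,0) (-2,1) (-2,1) (-2,1) (-2,1)
{BhRy, BhLy} → row (-3,-1) (-3,-1) (-3,-1) (-3,-1) (4,4) (-3,5) (4,4) (-3,5)
{BhRw, BhLw} → row (-3,-1) (-3,-1) (-3,-1) (-3,-1) (4,4) (5,-4) (4,4) (5,-4)
{BkRy, BkRw, BkLy, BkLw} → row (-3,-1) (-3,-1) (-3,-1) (-3,-1) (-2,1) (-2,1) (-2,1) (-2,1)
That's 9 distinct rows out of 16 strategies.

9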